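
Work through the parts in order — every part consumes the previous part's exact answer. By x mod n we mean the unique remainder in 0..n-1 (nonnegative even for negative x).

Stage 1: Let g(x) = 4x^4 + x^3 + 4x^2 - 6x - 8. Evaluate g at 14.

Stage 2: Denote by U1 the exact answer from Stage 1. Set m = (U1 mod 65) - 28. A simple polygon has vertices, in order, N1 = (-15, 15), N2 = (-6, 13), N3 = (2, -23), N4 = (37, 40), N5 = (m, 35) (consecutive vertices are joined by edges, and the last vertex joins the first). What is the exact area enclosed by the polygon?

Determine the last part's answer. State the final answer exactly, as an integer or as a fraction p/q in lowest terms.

Stage 1: 4*(14)^4 + 1*(14)^3 + 4*(14)^2 - 6*(14)^1 - 8 = (153664) + (2744) + (784) + (-84) + (-8) = 157100; answer 157100
Stage 2: U1 = 157100; m = 32; cross terms: (-15*13 - -6*15)=-105, (-6*-23 - 2*13)=112, (2*40 - 37*-23)=931, (37*35 - 32*40)=15, (32*15 - -15*35)=1005; twice the area = |1958| = 1958; area = 979; answer 979

979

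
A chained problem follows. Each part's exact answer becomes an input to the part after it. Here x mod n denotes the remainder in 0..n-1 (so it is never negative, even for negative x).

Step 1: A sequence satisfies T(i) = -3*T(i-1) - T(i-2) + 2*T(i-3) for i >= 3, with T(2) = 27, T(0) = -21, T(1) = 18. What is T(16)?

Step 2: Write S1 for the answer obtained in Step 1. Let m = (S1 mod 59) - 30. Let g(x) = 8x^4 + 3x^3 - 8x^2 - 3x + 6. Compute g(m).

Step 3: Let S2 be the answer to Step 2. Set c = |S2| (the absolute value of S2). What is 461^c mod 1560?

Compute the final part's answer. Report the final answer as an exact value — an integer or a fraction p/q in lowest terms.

961

Step 1: T(3) = -3*(27) - 1*(18) + 2*(-21) = -141; iterating: T(3)=-141, T(4)=432, T(5)=-1101, T(6)=2589, T(7)=-5802, T(8)=12615, T(9)=-26865, T(10)=56376, T(11)=-117033, T(12)=240993, T(13)=-493194, T(14)=1004523, T(15)=-2038389, T(16)=4124256; answer 4124256
Step 2: S1 = 4124256; m = 8; 8*(8)^4 + 3*(8)^3 - 8*(8)^2 - 3*(8)^1 + 6 = (32768) + (1536) + (-512) + (-24) + (6) = 33774; answer 33774
Step 3: S2 = 33774; c = 33774; squarings mod 1560: 461^1=461, 461^2=361, 461^4=841, 461^8=601, 461^16=841, 461^32=601, 461^64=841, 461^128=601, 461^256=841, 461^512=601, 461^1024=841, 461^2048=601, 461^4096=841, 461^8192=601, 461^16384=841, 461^32768=601; 461^33774 = 461^2 * 461^4 * 461^8 * 461^32 * 461^64 * 461^128 * 461^256 * 461^512 * 461^32768 = 961 (mod 1560); answer 961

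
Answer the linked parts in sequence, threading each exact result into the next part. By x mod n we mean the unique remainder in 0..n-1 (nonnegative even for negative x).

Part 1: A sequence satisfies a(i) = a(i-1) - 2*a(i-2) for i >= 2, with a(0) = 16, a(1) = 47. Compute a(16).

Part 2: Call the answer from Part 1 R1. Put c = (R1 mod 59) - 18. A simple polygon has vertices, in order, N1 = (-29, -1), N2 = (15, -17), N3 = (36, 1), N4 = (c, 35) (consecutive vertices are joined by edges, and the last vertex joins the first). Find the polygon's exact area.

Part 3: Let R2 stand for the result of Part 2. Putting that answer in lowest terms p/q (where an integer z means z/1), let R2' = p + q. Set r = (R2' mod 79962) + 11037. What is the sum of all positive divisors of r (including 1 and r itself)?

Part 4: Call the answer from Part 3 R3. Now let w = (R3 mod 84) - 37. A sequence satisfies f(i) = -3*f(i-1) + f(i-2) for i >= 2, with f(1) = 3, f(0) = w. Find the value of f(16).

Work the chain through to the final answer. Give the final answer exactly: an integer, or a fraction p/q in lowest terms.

Part 1: a(2) = 1*(47) - 2*(16) = 15; iterating: a(2)=15, a(3)=-79, a(4)=-109, a(5)=49, a(6)=267, a(7)=169, a(8)=-365, a(9)=-703, a(10)=27, a(11)=1433, a(12)=1379, a(13)=-1487, a(14)=-4245, a(15)=-1271, a(16)=7219; answer 7219
Part 2: R1 = 7219; c = 3; cross terms: (-29*-17 - 15*-1)=508, (15*1 - 36*-17)=627, (36*35 - 3*1)=1257, (3*-1 - -29*35)=1012; twice the area = |3404| = 3404; area = 1702; answer 1702
Part 3: R2 = 1702; threaded value p + q = 1703; r = 12740; 12740 = 2^2 * 5 * 7^2 * 13; sigma = (1 + 2 + 4) * (1 + 5) * (1 + 7 + 49) * (1 + 13) = 7 * 6 * 57 * 14 = 33516; answer 33516
Part 4: R3 = 33516; w = -37; f(2) = -3*(3) + 1*(-37) = -46; iterating: f(2)=-46, f(3)=141, f(4)=-469, f(5)=1548, f(6)=-5113, f(7)=16887, f(8)=-55774, f(9)=184209, f(10)=-608401, f(11)=2009412, f(12)=-6636637, f(13)=21919323, f(14)=-72394606, f(15)=239103141, f(16)=-789704029; answer -789704029

-789704029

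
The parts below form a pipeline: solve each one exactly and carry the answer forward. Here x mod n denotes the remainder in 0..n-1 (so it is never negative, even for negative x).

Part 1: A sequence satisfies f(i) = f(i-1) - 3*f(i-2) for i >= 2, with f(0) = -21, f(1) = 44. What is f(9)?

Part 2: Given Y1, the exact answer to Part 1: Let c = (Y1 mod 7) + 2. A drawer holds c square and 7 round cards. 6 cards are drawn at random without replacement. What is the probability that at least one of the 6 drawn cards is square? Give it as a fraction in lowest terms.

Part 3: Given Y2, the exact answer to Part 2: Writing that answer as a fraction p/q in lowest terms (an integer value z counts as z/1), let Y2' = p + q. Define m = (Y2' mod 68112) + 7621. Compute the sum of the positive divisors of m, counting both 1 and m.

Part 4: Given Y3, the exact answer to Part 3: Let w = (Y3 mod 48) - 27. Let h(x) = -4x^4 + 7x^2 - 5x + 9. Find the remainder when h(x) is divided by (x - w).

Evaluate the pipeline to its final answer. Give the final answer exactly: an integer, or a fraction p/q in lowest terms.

-267

Part 1: f(2) = 1*(44) - 3*(-21) = 107; iterating: f(2)=107, f(3)=-25, f(4)=-346, f(5)=-271, f(6)=767, f(7)=1580, f(8)=-721, f(9)=-5461; answer -5461
Part 2: Y1 = -5461; c = 8; total draws C(15,6) = 5005; complement C(7,6) = 7; favorable 5005 - 7 = 4998; P = 714/715; answer 714/715
Part 3: Y2 = 714/715; threaded value p + q = 1429; m = 9050; 9050 = 2 * 5^2 * 181; sigma = (1 + 2) * (1 + 5 + 25) * (1 + 181) = 3 * 31 * 182 = 16926; answer 16926
Part 4: Y3 = 16926; w = 3; remainder = value at the root: -4*(3)^4 + 7*(3)^2 - 5*(3)^1 + 9 = (-324) + (63) + (-15) + (9) = -267; answer -267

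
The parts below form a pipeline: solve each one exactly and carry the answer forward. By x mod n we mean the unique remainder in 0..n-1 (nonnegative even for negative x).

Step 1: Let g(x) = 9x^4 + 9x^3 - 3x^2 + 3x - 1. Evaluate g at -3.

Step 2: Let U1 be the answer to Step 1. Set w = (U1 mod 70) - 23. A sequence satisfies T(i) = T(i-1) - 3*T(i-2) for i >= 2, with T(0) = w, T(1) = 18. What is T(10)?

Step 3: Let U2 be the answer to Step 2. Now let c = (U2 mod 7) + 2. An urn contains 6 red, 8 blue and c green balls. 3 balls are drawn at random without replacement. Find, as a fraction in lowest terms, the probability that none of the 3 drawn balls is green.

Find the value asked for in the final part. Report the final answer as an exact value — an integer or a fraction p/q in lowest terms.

Step 1: 9*(-3)^4 + 9*(-3)^3 - 3*(-3)^2 + 3*(-3)^1 - 1 = (729) + (-243) + (-27) + (-9) + (-1) = 449; answer 449
Step 2: U1 = 449; w = 6; T(2) = 1*(18) - 3*(6) = 0; iterating: T(2)=0, T(3)=-54, T(4)=-54, T(5)=108, T(6)=270, T(7)=-54, T(8)=-864, T(9)=-702, T(10)=1890; answer 1890
Step 3: U2 = 1890; c = 2; total draws C(16,3) = 560; favorable C(14,3) = 364; P = 13/20; answer 13/20

13/20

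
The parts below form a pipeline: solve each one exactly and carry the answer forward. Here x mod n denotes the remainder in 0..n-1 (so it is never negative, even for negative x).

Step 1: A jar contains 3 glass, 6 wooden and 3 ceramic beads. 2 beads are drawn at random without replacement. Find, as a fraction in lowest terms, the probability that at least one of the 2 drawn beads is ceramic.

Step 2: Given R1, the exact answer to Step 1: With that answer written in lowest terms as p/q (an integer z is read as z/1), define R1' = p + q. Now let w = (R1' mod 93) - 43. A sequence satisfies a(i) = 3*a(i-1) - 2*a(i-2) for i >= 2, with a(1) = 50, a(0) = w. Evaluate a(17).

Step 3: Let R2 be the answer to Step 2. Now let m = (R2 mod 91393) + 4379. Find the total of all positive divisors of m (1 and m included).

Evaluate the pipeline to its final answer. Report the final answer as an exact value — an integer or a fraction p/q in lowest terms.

Step 1: total draws C(12,2) = 66; complement C(9,2) = 36; favorable 66 - 36 = 30; P = 5/11; answer 5/11
Step 2: R1 = 5/11; threaded value p + q = 16; w = -27; a(2) = 3*(50) - 2*(-27) = 204; iterating: a(2)=204, a(3)=512, a(4)=1128, a(5)=2360, a(6)=4824, a(7)=9752, a(8)=19608, a(9)=39320, a(10)=78744, a(11)=157592, a(12)=315288, a(13)=630680, a(14)=1261464, a(15)=2523032, a(16)=5046168, a(17)=10092440; answer 10092440
Step 3: R2 = 10092440; m = 43589; 43589 = 7 * 13 * 479; sigma = (1 + 7) * (1 + 13) * (1 + 479) = 8 * 14 * 480 = 53760; answer 53760

53760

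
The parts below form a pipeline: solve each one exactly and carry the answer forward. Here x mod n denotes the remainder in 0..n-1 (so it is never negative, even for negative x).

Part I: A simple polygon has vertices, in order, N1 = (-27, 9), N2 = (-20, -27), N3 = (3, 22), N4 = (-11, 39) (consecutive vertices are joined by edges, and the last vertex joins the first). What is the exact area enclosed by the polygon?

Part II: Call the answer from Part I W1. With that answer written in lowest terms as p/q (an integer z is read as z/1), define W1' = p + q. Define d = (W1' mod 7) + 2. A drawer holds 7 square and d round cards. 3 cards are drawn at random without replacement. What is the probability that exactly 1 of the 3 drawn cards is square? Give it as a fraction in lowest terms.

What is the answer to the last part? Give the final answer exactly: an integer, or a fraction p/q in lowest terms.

Part I: cross terms: (-27*-27 - -20*9)=909, (-20*22 - 3*-27)=-359, (3*39 - -11*22)=359, (-11*9 - -27*39)=954; twice the area = |1863| = 1863; area = 1863/2; answer 1863/2
Part II: W1 = 1863/2; threaded value p + q = 1865; d = 5; total draws C(12,3) = 220; favorable C(7,1)*C(5,2) = 70; P = 7/22; answer 7/22

7/22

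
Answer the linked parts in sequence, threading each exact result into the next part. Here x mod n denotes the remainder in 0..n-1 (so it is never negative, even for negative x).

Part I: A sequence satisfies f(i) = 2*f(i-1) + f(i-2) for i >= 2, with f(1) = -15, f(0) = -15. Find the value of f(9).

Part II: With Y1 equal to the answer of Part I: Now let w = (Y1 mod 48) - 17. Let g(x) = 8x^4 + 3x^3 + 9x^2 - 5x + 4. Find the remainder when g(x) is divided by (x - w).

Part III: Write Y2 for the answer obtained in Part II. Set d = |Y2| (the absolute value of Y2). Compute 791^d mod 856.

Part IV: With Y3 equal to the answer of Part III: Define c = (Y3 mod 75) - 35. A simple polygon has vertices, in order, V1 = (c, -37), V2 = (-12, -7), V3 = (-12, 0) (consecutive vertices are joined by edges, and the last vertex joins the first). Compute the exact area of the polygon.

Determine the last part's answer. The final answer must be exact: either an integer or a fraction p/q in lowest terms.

Part I: f(2) = 2*(-15) + 1*(-15) = -45; iterating: f(2)=-45, f(3)=-105, f(4)=-255, f(5)=-615, f(6)=-1485, f(7)=-3585, f(8)=-8655, f(9)=-20895; answer -20895
Part II: Y1 = -20895; w = 16; remainder = value at the root: 8*(16)^4 + 3*(16)^3 + 9*(16)^2 - 5*(16)^1 + 4 = (524288) + (12288) + (2304) + (-80) + (4) = 538804; answer 538804
Part III: Y2 = 538804; d = 538804; squarings mod 856: 791^1=791, 791^2=801, 791^4=457, 791^8=841, 791^16=225, 791^32=121, 791^64=89, 791^128=217, 791^256=9, 791^512=81, 791^1024=569, 791^2048=193, 791^4096=441, 791^8192=169, 791^16384=313, 791^32768=385, 791^65536=137, 791^131072=793, 791^262144=545, 791^524288=849; 791^538804 = 791^4 * 791^16 * 791^32 * 791^128 * 791^2048 * 791^4096 * 791^8192 * 791^524288 = 545 (mod 856); answer 545
Part IV: Y3 = 545; c = -15; cross terms: (-15*-7 - -12*-37)=-339, (-12*0 - -12*-7)=-84, (-12*-37 - -15*0)=444; twice the area = |21| = 21; area = 21/2; answer 21/2

21/2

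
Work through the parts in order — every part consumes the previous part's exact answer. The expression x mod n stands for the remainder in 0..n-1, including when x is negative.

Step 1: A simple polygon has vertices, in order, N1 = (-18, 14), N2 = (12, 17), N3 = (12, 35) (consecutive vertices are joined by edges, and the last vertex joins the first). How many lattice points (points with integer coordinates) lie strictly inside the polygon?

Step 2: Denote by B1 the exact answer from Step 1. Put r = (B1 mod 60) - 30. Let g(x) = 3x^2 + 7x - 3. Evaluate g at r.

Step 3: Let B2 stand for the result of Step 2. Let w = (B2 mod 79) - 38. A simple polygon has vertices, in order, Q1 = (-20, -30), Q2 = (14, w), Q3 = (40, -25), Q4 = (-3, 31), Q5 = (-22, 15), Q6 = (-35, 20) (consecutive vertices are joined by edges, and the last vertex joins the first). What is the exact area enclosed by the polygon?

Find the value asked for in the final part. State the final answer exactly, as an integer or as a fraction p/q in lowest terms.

2927/2

Step 1: cross terms: (-18*17 - 12*14)=-474, (12*35 - 12*17)=216, (12*14 - -18*35)=798; twice the area = |540| = 540; area = 270; boundary points = 3 + 18 + 3 = 24; strictly interior points = area - boundary/2 + 1 = 259; answer 259
Step 2: B1 = 259; r = -11; 3*(-11)^2 + 7*(-11)^1 - 3 = (363) + (-77) + (-3) = 283; answer 283
Step 3: B2 = 283; w = 8; cross terms: (-20*8 - 14*-30)=260, (14*-25 - 40*8)=-670, (40*31 - -3*-25)=1165, (-3*15 - -22*31)=637, (-22*20 - -35*15)=85, (-35*-30 - -20*20)=1450; twice the area = |2927| = 2927; area = 2927/2; answer 2927/2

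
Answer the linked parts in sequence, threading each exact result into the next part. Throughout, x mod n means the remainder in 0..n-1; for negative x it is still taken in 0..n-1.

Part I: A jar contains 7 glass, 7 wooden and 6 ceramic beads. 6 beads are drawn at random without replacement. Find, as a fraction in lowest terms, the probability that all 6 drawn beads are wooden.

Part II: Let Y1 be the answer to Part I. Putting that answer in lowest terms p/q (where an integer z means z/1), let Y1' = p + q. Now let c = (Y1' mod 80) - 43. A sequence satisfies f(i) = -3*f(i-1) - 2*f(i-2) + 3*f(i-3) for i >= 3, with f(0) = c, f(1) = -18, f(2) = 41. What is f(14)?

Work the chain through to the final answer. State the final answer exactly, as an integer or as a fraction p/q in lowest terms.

328928

Part I: total draws C(20,6) = 38760; favorable C(7,6) = 7; P = 7/38760; answer 7/38760
Part II: Y1 = 7/38760; threaded value p + q = 38767; c = 4; f(3) = -3*(41) - 2*(-18) + 3*(4) = -75; iterating: f(3)=-75, f(4)=89, f(5)=6, f(6)=-421, f(7)=1518, f(8)=-3694, f(9)=6783, f(10)=-8407, f(11)=573, f(12)=35444, f(13)=-132699, f(14)=328928; answer 328928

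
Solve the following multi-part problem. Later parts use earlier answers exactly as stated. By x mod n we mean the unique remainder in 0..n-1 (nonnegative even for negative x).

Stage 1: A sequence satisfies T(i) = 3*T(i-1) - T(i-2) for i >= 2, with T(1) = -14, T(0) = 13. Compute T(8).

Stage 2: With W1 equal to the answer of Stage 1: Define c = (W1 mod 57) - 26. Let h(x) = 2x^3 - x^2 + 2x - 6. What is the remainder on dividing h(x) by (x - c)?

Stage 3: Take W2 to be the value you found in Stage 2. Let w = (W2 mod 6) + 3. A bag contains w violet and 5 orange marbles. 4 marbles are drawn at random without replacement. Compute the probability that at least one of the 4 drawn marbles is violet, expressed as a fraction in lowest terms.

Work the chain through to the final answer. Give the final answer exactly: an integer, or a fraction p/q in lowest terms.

Stage 1: T(2) = 3*(-14) - 1*(13) = -55; iterating: T(2)=-55, T(3)=-151, T(4)=-398, T(5)=-1043, T(6)=-2731, T(7)=-7150, T(8)=-18719; answer -18719
Stage 2: W1 = -18719; c = 8; remainder = value at the root: 2*(8)^3 - 1*(8)^2 + 2*(8)^1 - 6 = (1024) + (-64) + (16) + (-6) = 970; answer 970
Stage 3: W2 = 970; w = 7; total draws C(12,4) = 495; complement C(5,4) = 5; favorable 495 - 5 = 490; P = 98/99; answer 98/99

98/99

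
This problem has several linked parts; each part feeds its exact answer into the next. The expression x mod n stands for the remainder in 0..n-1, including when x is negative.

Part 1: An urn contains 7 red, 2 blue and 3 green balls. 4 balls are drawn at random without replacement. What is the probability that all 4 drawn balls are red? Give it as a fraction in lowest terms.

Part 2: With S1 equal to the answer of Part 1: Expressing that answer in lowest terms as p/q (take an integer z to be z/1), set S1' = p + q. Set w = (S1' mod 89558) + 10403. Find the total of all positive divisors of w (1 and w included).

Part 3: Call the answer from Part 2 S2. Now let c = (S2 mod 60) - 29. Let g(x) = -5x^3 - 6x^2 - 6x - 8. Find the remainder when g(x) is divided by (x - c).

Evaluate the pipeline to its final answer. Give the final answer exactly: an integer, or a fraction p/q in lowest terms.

22925

Part 1: total draws C(12,4) = 495; favorable C(7,4) = 35; P = 7/99; answer 7/99
Part 2: S1 = 7/99; threaded value p + q = 106; w = 10509; 10509 = 3 * 31 * 113; sigma = (1 + 3) * (1 + 31) * (1 + 113) = 4 * 32 * 114 = 14592; answer 14592
Part 3: S2 = 14592; c = -17; remainder = value at the root: -5*(-17)^3 - 6*(-17)^2 - 6*(-17)^1 - 8 = (24565) + (-1734) + (102) + (-8) = 22925; answer 22925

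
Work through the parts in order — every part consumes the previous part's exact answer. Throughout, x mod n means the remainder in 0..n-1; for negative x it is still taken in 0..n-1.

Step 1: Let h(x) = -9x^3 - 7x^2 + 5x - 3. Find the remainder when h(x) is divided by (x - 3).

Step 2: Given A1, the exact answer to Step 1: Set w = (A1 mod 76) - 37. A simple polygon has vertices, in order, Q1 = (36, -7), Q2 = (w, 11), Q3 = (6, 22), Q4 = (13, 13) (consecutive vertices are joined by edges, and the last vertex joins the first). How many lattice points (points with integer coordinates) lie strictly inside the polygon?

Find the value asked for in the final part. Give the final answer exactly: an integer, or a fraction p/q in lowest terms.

600

Step 1: remainder = value at the root: -9*(3)^3 - 7*(3)^2 + 5*(3)^1 - 3 = (-243) + (-63) + (15) + (-3) = -294; answer -294
Step 2: A1 = -294; w = -27; cross terms: (36*11 - -27*-7)=207, (-27*22 - 6*11)=-660, (6*13 - 13*22)=-208, (13*-7 - 36*13)=-559; twice the area = |-1220| = 1220; area = 610; boundary points = 9 + 11 + 1 + 1 = 22; strictly interior points = area - boundary/2 + 1 = 600; answer 600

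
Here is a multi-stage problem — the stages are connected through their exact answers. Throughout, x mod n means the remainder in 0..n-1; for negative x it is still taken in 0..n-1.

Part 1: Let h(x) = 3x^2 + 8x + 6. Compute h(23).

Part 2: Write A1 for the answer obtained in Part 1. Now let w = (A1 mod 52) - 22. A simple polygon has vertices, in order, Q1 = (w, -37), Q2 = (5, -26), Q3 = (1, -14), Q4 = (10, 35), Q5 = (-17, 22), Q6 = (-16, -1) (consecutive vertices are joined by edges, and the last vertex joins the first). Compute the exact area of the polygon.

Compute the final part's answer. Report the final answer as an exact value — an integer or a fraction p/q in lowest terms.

Part 1: 3*(23)^2 + 8*(23)^1 + 6 = (1587) + (184) + (6) = 1777; answer 1777
Part 2: A1 = 1777; w = -13; cross terms: (-13*-26 - 5*-37)=523, (5*-14 - 1*-26)=-44, (1*35 - 10*-14)=175, (10*22 - -17*35)=815, (-17*-1 - -16*22)=369, (-16*-37 - -13*-1)=579; twice the area = |2417| = 2417; area = 2417/2; answer 2417/2

2417/2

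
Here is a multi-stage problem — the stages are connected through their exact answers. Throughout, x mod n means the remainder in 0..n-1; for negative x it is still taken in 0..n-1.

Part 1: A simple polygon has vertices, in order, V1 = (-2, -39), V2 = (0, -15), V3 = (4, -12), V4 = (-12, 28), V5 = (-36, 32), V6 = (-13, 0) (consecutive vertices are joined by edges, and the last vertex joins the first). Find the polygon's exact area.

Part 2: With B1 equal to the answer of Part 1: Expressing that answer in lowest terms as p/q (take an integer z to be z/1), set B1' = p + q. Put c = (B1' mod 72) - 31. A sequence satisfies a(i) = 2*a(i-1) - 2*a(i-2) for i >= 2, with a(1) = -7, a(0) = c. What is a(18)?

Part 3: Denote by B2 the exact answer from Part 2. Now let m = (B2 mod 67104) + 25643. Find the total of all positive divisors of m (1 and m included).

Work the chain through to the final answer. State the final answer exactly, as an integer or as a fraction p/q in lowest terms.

Part 1: cross terms: (-2*-15 - 0*-39)=30, (0*-12 - 4*-15)=60, (4*28 - -12*-12)=-32, (-12*32 - -36*28)=624, (-36*0 - -13*32)=416, (-13*-39 - -2*0)=507; twice the area = |1605| = 1605; area = 1605/2; answer 1605/2
Part 2: B1 = 1605/2; threaded value p + q = 1607; c = -8; a(2) = 2*(-7) - 2*(-8) = 2; iterating: a(2)=2, a(3)=18, a(4)=32, a(5)=28, a(6)=-8, a(7)=-72, a(8)=-128, a(9)=-112, a(10)=32, a(11)=288, a(12)=512, a(13)=448, a(14)=-128, a(15)=-1152, a(16)=-2048, a(17)=-1792, a(18)=512; answer 512
Part 3: B2 = 512; m = 26155; 26155 = 5 * 5231; sigma = (1 + 5) * (1 + 5231) = 6 * 5232 = 31392; answer 31392

31392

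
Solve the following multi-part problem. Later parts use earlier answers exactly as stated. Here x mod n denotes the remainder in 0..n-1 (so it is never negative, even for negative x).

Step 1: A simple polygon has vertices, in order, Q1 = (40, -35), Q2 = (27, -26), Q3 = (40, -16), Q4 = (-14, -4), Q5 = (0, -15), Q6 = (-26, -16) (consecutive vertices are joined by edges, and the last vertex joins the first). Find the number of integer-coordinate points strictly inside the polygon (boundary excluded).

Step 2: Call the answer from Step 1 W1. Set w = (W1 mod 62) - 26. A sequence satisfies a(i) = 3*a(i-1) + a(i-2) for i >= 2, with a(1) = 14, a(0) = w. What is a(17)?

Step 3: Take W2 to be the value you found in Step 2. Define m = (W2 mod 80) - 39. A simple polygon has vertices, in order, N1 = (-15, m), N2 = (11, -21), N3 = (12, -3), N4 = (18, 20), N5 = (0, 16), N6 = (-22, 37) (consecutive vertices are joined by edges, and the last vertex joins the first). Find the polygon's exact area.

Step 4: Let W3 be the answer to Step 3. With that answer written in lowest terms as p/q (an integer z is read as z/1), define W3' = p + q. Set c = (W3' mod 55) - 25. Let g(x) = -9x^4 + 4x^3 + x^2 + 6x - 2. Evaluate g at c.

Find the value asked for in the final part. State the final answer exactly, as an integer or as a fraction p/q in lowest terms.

Step 1: cross terms: (40*-26 - 27*-35)=-95, (27*-16 - 40*-26)=608, (40*-4 - -14*-16)=-384, (-14*-15 - 0*-4)=210, (0*-16 - -26*-15)=-390, (-26*-35 - 40*-16)=1550; twice the area = |1499| = 1499; area = 1499/2; boundary points = 1 + 1 + 6 + 1 + 1 + 1 = 11; strictly interior points = area - boundary/2 + 1 = 745; answer 745
Step 2: W1 = 745; w = -25; a(2) = 3*(14) + 1*(-25) = 17; iterating: a(2)=17, a(3)=65, a(4)=212, a(5)=701, a(6)=2315, a(7)=7646, a(8)=25253, a(9)=83405, a(10)=275468, a(11)=909809, a(12)=3004895, a(13)=9924494, a(14)=32778377, a(15)=108259625, a(16)=357557252, a(17)=1180931381; answer 1180931381
Step 3: W2 = 1180931381; m = -18; cross terms: (-15*-21 - 11*-18)=513, (11*-3 - 12*-21)=219, (12*20 - 18*-3)=294, (18*16 - 0*20)=288, (0*37 - -22*16)=352, (-22*-18 - -15*37)=951; twice the area = |2617| = 2617; area = 2617/2; answer 2617/2
Step 4: W3 = 2617/2; threaded value p + q = 2619; c = 9; -9*(9)^4 + 4*(9)^3 + 1*(9)^2 + 6*(9)^1 - 2 = (-59049) + (2916) + (81) + (54) + (-2) = -56000; answer -56000

-56000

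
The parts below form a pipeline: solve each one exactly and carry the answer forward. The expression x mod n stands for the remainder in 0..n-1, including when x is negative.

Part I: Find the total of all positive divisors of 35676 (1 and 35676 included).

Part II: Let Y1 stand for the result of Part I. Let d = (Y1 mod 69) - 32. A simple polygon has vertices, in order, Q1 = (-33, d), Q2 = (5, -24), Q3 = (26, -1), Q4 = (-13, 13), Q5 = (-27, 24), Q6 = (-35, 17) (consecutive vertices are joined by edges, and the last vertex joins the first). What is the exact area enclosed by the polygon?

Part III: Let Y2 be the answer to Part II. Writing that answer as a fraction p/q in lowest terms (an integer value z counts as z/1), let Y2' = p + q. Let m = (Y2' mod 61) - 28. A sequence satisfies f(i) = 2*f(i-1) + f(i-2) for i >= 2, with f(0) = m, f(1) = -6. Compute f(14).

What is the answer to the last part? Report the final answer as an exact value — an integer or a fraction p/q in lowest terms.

-518153

Part I: 35676 = 2^2 * 3^2 * 991; sigma = (1 + 2 + 4) * (1 + 3 + 9) * (1 + 991) = 7 * 13 * 992 = 90272; answer 90272
Part II: Y1 = 90272; d = -12; cross terms: (-33*-24 - 5*-12)=852, (5*-1 - 26*-24)=619, (26*13 - -13*-1)=325, (-13*24 - -27*13)=39, (-27*17 - -35*24)=381, (-35*-12 - -33*17)=981; twice the area = |3197| = 3197; area = 3197/2; answer 3197/2
Part III: Y2 = 3197/2; threaded value p + q = 3199; m = -1; f(2) = 2*(-6) + 1*(-1) = -13; iterating: f(2)=-13, f(3)=-32, f(4)=-77, f(5)=-186, f(6)=-449, f(7)=-1084, f(8)=-2617, f(9)=-6318, f(10)=-15253, f(11)=-36824, f(12)=-88901, f(13)=-214626, f(14)=-518153; answer -518153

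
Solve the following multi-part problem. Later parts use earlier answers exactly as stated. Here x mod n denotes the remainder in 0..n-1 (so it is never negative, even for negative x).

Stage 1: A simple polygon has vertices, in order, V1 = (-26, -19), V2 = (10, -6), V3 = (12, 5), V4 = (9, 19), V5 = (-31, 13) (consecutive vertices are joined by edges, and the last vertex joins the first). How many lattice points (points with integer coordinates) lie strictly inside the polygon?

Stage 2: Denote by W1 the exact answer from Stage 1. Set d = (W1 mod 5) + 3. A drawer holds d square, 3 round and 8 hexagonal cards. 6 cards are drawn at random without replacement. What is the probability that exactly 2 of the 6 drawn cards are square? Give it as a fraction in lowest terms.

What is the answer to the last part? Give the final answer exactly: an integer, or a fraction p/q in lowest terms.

30/91

Stage 1: cross terms: (-26*-6 - 10*-19)=346, (10*5 - 12*-6)=122, (12*19 - 9*5)=183, (9*13 - -31*19)=706, (-31*-19 - -26*13)=927; twice the area = |2284| = 2284; area = 1142; boundary points = 1 + 1 + 1 + 2 + 1 = 6; strictly interior points = area - boundary/2 + 1 = 1140; answer 1140
Stage 2: W1 = 1140; d = 3; total draws C(14,6) = 3003; favorable C(3,2)*C(11,4) = 990; P = 30/91; answer 30/91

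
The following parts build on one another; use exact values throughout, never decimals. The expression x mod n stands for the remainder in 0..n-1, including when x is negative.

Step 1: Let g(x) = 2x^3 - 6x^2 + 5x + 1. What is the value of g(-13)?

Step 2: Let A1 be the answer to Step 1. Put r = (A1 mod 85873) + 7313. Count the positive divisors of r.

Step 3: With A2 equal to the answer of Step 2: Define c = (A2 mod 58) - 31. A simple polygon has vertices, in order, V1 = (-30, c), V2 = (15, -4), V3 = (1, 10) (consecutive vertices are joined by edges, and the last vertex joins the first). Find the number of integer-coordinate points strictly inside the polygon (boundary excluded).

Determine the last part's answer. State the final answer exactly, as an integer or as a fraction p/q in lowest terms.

328

Step 1: 2*(-13)^3 - 6*(-13)^2 + 5*(-13)^1 + 1 = (-4394) + (-1014) + (-65) + (1) = -5472; answer -5472
Step 2: A1 = -5472; r = 87714; 87714 = 2 * 3^2 * 11 * 443; number of divisors = (1+1) * (2+1) * (1+1) * (1+1) = 24; answer 24
Step 3: A2 = 24; c = -7; cross terms: (-30*-4 - 15*-7)=225, (15*10 - 1*-4)=154, (1*-7 - -30*10)=293; twice the area = |672| = 672; area = 336; boundary points = 3 + 14 + 1 = 18; strictly interior points = area - boundary/2 + 1 = 328; answer 328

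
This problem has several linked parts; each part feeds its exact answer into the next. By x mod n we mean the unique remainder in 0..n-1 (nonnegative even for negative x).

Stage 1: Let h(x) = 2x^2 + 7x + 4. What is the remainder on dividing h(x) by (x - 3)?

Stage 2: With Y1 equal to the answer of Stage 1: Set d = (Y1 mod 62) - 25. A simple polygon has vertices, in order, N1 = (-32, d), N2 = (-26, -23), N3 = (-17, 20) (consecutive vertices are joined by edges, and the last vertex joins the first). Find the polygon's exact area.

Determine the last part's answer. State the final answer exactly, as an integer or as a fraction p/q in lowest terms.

Stage 1: remainder = value at the root: 2*(3)^2 + 7*(3)^1 + 4 = (18) + (21) + (4) = 43; answer 43
Stage 2: Y1 = 43; d = 18; cross terms: (-32*-23 - -26*18)=1204, (-26*20 - -17*-23)=-911, (-17*18 - -32*20)=334; twice the area = |627| = 627; area = 627/2; answer 627/2

627/2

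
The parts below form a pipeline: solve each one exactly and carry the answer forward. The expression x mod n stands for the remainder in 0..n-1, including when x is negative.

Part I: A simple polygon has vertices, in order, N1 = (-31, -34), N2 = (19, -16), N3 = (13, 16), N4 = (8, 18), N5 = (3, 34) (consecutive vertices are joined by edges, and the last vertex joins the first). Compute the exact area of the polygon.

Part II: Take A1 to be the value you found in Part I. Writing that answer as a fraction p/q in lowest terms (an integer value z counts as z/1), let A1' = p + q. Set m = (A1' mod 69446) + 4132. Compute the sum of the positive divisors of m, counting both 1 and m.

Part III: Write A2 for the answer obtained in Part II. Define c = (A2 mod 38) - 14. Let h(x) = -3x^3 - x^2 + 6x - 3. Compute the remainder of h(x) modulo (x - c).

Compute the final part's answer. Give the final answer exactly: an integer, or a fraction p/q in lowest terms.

Part I: cross terms: (-31*-16 - 19*-34)=1142, (19*16 - 13*-16)=512, (13*18 - 8*16)=106, (8*34 - 3*18)=218, (3*-34 - -31*34)=952; twice the area = |2930| = 2930; area = 1465; answer 1465
Part II: A1 = 1465; threaded value p + q = 1466; m = 5598; 5598 = 2 * 3^2 * 311; sigma = (1 + 2) * (1 + 3 + 9) * (1 + 311) = 3 * 13 * 312 = 12168; answer 12168
Part III: A2 = 12168; c = -6; remainder = value at the root: -3*(-6)^3 - 1*(-6)^2 + 6*(-6)^1 - 3 = (648) + (-36) + (-36) + (-3) = 573; answer 573

573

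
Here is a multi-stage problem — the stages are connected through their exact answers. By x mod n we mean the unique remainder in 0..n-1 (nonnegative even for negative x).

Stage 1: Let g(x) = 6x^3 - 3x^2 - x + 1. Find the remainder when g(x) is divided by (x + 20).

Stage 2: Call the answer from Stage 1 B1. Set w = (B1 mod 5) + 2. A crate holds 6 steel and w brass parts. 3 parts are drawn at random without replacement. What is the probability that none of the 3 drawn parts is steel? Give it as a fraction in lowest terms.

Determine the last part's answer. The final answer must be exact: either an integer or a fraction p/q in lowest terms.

Stage 1: remainder = value at the root: 6*(-20)^3 - 3*(-20)^2 - 1*(-20)^1 + 1 = (-48000) + (-1200) + (20) + (1) = -49179; answer -49179
Stage 2: B1 = -49179; w = 3; total draws C(9,3) = 84; favorable C(3,3) = 1; P = 1/84; answer 1/84

1/84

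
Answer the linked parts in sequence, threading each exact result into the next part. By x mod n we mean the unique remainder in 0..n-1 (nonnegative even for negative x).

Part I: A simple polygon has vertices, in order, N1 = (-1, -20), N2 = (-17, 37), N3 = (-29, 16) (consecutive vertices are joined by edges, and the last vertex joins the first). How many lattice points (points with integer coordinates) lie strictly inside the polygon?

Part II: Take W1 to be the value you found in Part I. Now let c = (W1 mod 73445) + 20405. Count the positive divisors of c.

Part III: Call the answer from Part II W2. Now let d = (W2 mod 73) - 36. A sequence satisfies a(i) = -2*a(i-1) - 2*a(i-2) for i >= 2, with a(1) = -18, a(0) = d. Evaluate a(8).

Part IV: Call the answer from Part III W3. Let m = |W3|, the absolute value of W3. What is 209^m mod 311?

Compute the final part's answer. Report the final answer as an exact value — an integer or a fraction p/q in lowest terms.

242

Part I: cross terms: (-1*37 - -17*-20)=-377, (-17*16 - -29*37)=801, (-29*-20 - -1*16)=596; twice the area = |1020| = 1020; area = 510; boundary points = 1 + 3 + 4 = 8; strictly interior points = area - boundary/2 + 1 = 507; answer 507
Part II: W1 = 507; c = 20912; 20912 = 2^4 * 1307; number of divisors = (4+1) * (1+1) = 10; answer 10
Part III: W2 = 10; d = -26; a(2) = -2*(-18) - 2*(-26) = 88; iterating: a(2)=88, a(3)=-140, a(4)=104, a(5)=72, a(6)=-352, a(7)=560, a(8)=-416; answer -416
Part IV: W3 = -416; m = 416; squarings mod 311: 209^1=209, 209^2=141, 209^4=288, 209^8=218, 209^16=252, 209^32=60, 209^64=179, 209^128=8, 209^256=64; 209^416 = 209^32 * 209^128 * 209^256 = 242 (mod 311); answer 242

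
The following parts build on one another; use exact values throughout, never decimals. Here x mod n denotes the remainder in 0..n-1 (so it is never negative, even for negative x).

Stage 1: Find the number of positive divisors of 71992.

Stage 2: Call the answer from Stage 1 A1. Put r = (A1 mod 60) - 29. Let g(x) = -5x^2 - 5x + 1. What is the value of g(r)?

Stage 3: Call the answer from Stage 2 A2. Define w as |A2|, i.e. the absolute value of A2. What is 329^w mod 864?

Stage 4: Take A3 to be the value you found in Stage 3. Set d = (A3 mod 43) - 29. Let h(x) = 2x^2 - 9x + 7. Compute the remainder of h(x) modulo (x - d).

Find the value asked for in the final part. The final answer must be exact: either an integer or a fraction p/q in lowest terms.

Stage 1: 71992 = 2^3 * 8999; number of divisors = (3+1) * (1+1) = 8; answer 8
Stage 2: A1 = 8; r = -21; -5*(-21)^2 - 5*(-21)^1 + 1 = (-2205) + (105) + (1) = -2099; answer -2099
Stage 3: A2 = -2099; w = 2099; squarings mod 864: 329^1=329, 329^2=241, 329^4=193, 329^8=97, 329^16=769, 329^32=385, 329^64=481, 329^128=673, 329^256=193, 329^512=97, 329^1024=769, 329^2048=385; 329^2099 = 329^1 * 329^2 * 329^16 * 329^32 * 329^2048 = 569 (mod 864); answer 569
Stage 4: A3 = 569; d = -19; remainder = value at the root: 2*(-19)^2 - 9*(-19)^1 + 7 = (722) + (171) + (7) = 900; answer 900

900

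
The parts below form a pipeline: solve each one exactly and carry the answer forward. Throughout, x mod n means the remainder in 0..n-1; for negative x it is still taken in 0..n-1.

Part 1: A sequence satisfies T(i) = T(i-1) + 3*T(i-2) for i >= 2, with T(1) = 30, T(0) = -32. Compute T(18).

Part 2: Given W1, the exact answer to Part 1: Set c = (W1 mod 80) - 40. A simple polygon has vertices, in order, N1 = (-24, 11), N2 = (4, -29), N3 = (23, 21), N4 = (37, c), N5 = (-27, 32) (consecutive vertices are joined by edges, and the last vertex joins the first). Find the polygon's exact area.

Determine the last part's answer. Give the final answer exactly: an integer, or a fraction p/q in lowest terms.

Part 1: T(2) = 1*(30) + 3*(-32) = -66; iterating: T(2)=-66, T(3)=24, T(4)=-174, T(5)=-102, T(6)=-624, T(7)=-930, T(8)=-2802, T(9)=-5592, T(10)=-13998, T(11)=-30774, T(12)=-72768, T(13)=-165090, T(14)=-383394, T(15)=-878664, T(16)=-2028846, T(17)=-4664838, T(18)=-10751376; answer -10751376
Part 2: W1 = -10751376; c = 24; cross terms: (-24*-29 - 4*11)=652, (4*21 - 23*-29)=751, (23*24 - 37*21)=-225, (37*32 - -27*24)=1832, (-27*11 - -24*32)=471; twice the area = |3481| = 3481; area = 3481/2; answer 3481/2

3481/2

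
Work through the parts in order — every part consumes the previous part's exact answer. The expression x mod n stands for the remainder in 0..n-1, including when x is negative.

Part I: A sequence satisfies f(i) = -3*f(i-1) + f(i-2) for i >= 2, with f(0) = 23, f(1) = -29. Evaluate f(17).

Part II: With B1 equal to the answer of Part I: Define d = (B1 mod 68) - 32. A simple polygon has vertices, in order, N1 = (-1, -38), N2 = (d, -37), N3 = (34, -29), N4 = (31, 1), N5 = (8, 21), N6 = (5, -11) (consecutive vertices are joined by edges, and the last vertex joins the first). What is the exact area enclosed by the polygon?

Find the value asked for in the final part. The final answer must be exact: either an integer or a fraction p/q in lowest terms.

2693/2

Part I: f(2) = -3*(-29) + 1*(23) = 110; iterating: f(2)=110, f(3)=-359, f(4)=1187, f(5)=-3920, f(6)=12947, f(7)=-42761, f(8)=141230, f(9)=-466451, f(10)=1540583, f(11)=-5088200, f(12)=16805183, f(13)=-55503749, f(14)=183316430, f(15)=-605453039, f(16)=1999675547, f(17)=-6604479680; answer -6604479680
Part II: B1 = -6604479680; d = 24; cross terms: (-1*-37 - 24*-38)=949, (24*-29 - 34*-37)=562, (34*1 - 31*-29)=933, (31*21 - 8*1)=643, (8*-11 - 5*21)=-193, (5*-38 - -1*-11)=-201; twice the area = |2693| = 2693; area = 2693/2; answer 2693/2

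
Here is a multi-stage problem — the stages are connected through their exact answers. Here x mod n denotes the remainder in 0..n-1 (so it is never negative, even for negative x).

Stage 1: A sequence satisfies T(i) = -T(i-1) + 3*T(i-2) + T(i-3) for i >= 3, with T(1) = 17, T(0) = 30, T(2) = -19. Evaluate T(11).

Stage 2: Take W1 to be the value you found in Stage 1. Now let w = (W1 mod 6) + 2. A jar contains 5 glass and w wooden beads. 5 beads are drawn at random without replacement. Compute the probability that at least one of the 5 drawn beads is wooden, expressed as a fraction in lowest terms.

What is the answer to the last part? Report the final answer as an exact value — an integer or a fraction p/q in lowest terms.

125/126

Stage 1: T(3) = -1*(-19) + 3*(17) + 1*(30) = 100; iterating: T(3)=100, T(4)=-140, T(5)=421, T(6)=-741, T(7)=1864, T(8)=-3666, T(9)=8517, T(10)=-17651, T(11)=39536; answer 39536
Stage 2: W1 = 39536; w = 4; total draws C(9,5) = 126; complement C(5,5) = 1; favorable 126 - 1 = 125; P = 125/126; answer 125/126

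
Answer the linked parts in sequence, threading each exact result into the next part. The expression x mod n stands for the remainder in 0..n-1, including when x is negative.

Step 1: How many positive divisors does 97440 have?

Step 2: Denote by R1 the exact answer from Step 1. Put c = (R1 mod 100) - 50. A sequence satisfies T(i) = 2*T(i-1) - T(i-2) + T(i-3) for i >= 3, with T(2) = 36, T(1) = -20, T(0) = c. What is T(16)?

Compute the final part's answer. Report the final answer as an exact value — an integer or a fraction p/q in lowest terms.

168660

Step 1: 97440 = 2^5 * 3 * 5 * 7 * 29; number of divisors = (5+1) * (1+1) * (1+1) * (1+1) * (1+1) = 96; answer 96
Step 2: R1 = 96; c = 46; T(3) = 2*(36) - 1*(-20) + 1*(46) = 138; iterating: T(3)=138, T(4)=220, T(5)=338, T(6)=594, T(7)=1070, T(8)=1884, T(9)=3292, T(10)=5770, T(11)=10132, T(12)=17786, T(13)=31210, T(14)=54766, T(15)=96108, T(16)=168660; answer 168660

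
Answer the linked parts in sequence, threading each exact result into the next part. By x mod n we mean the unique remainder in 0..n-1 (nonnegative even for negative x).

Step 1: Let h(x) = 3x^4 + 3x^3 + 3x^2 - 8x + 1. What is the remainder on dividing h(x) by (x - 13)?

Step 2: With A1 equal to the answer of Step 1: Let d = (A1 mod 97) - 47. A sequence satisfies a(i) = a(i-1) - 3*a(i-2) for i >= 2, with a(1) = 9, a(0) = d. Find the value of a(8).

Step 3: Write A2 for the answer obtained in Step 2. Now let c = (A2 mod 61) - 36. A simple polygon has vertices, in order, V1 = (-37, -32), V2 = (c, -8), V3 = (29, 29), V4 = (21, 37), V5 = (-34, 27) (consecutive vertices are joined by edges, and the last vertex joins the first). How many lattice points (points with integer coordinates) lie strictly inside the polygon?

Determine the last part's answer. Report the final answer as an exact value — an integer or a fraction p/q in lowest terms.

Step 1: remainder = value at the root: 3*(13)^4 + 3*(13)^3 + 3*(13)^2 - 8*(13)^1 + 1 = (85683) + (6591) + (507) + (-104) + (1) = 92678; answer 92678
Step 2: A1 = 92678; d = -4; a(2) = 1*(9) - 3*(-4) = 21; iterating: a(2)=21, a(3)=-6, a(4)=-69, a(5)=-51, a(6)=156, a(7)=309, a(8)=-159; answer -159
Step 3: A2 = -159; c = -12; cross terms: (-37*-8 - -12*-32)=-88, (-12*29 - 29*-8)=-116, (29*37 - 21*29)=464, (21*27 - -34*37)=1825, (-34*-32 - -37*27)=2087; twice the area = |4172| = 4172; area = 2086; boundary points = 1 + 1 + 8 + 5 + 1 = 16; strictly interior points = area - boundary/2 + 1 = 2079; answer 2079

2079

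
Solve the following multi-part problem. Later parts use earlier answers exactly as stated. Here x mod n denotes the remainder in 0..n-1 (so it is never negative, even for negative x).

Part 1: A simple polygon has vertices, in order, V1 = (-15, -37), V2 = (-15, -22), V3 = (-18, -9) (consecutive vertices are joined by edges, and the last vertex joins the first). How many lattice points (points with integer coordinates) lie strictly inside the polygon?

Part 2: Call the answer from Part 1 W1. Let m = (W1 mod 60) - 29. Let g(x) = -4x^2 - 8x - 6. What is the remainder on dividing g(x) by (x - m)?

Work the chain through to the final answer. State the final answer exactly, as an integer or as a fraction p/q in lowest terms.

-678

Part 1: cross terms: (-15*-22 - -15*-37)=-225, (-15*-9 - -18*-22)=-261, (-18*-37 - -15*-9)=531; twice the area = |45| = 45; area = 45/2; boundary points = 15 + 1 + 1 = 17; strictly interior points = area - boundary/2 + 1 = 15; answer 15
Part 2: W1 = 15; m = -14; remainder = value at the root: -4*(-14)^2 - 8*(-14)^1 - 6 = (-784) + (112) + (-6) = -678; answer -678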